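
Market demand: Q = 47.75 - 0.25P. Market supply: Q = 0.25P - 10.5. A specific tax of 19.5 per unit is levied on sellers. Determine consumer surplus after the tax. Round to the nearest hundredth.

524.07

Rewriting demand in inverse form: P = 191 - 4Q.
Rewriting supply in inverse form: P = 42 + 4Q.
Without the tax, 191 - 4Q = 42 + 4Q so Q* = 18.625 and P* = 116.5.
A tax on sellers shifts supply up by 19.5: 191 - 4Q = 42 + 4Q + 19.5, so Q_t = 16.1875. Buyers pay P_b = 126.25; sellers receive P_s = P_b - 19.5 = 106.75.
CS = (1/2)(Q_t)(191 - P_b) = (1/2)(16.1875)(64.75) = 524.0703.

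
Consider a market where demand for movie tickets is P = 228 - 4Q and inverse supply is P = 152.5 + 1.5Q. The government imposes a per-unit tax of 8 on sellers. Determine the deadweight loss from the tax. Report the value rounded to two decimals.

Without the tax, 228 - 4Q = 152.5 + 1.5Q so Q* = 13.7273 and P* = 173.0909.
A tax on sellers shifts supply up by 8: 228 - 4Q = 152.5 + 1.5Q + 8, so Q_t = 12.2727. Buyers pay P_b = 178.9091; sellers receive P_s = P_b - 8 = 170.9091.
The welfare triangle lost has base Q* - Q_t = 1.4545 and height t = 8, so DWL = (1/2)(1.4545)(8) = 5.8182.

5.82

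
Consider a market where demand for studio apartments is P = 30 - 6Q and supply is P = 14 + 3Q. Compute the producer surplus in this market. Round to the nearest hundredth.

4.74

Equilibrium: 30 - 6Q = 14 + 3Q, so Q* = 1.7778 and P* = 19.3333.
The supply curve's price intercept is 14, so PS = (1/2)(Q*)(P* - 14) = (1/2)(1.7778)(5.3333) = 4.7407.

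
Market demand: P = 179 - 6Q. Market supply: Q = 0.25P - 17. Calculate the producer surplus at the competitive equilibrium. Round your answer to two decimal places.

246.42

Rewriting supply in inverse form: P = 68 + 4Q.
Equilibrium: 179 - 6Q = 68 + 4Q, so Q* = 11.1 and P* = 112.4.
The supply curve's price intercept is 68, so PS = (1/2)(Q*)(P* - 68) = (1/2)(11.1)(44.4) = 246.42.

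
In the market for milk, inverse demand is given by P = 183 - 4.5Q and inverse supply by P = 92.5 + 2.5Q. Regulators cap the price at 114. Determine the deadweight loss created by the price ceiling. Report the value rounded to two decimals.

65.58

Without the control, 183 - 4.5Q = 92.5 + 2.5Q so Q* = 12.9286 and P* = 124.8214.
At the ceiling price 114, quantity supplied is (114 - 92.5)/2.5 = 8.6; supply is the short side, so Q = 8.6 trades at P = 114.
The lost-trades triangle has base Q* - 8.6 = 4.3286 and height equal to the gap between the curves at Q = 8.6, which is 144.3 - 114 = 30.3. DWL = (1/2)(4.3286)(30.3) = 65.5779.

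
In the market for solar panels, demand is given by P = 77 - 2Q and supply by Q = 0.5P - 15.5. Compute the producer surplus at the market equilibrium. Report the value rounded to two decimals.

132.25

Rewriting supply in inverse form: P = 31 + 2Q.
Set 77 - 2Q = 31 + 2Q, which gives 46 = 4Q, so Q* = 11.5 and P* = 77 - 2(11.5) = 54.
PS is the area between P* and the supply curve from 0 to Q*: (1/2)(11.5)(23) = 132.25.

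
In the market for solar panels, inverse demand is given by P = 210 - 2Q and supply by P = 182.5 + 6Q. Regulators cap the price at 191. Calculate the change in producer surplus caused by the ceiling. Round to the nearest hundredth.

-29.43

Free-market equilibrium: 210 - 2Q = 182.5 + 6Q gives Q* = 3.4375, P* = 203.125.
At the ceiling price 191, quantity supplied is (191 - 182.5)/6 = 1.4167; supply is the short side, so Q = 1.4167 trades at P = 191.
PS goes from (1/2)(3.4375)(20.625) = 35.4492 to 6.0208 (computed as (191 - 182.5)(1.4167) - (1/2)(6)(1.4167)^2), a change of -29.4284.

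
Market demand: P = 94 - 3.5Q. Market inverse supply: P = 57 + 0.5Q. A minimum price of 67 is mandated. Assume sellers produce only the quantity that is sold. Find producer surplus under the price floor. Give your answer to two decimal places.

62.27

Free-market equilibrium: 94 - 3.5Q = 57 + 0.5Q gives Q* = 9.25, P* = 61.625.
At the floor price 67, quantity demanded is (94 - 67)/3.5 = 7.7143; demand is the short side, so Q = 7.7143 trades at P = 67.
The supply price at Q = 7.7143 is 60.8571. PS is the trapezoid between 67 and supply over [0, 7.7143]: (1/2)[(67 - 57) + (67 - 60.8571)](7.7143) = 62.2653.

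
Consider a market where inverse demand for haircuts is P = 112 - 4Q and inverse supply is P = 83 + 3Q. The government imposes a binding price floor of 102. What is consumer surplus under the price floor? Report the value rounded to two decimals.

Without the control, 112 - 4Q = 83 + 3Q so Q* = 4.1429 and P* = 95.4286.
At the floor price 102, quantity demanded is (112 - 102)/4 = 2.5; demand is the short side, so Q = 2.5 trades at P = 102.
CS is the triangle under demand above 102: (1/2)(2.5)(112 - 102) = 12.5.

12.50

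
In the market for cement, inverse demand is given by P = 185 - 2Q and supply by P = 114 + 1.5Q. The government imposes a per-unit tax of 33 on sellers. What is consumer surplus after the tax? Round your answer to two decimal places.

Without the tax, 185 - 2Q = 114 + 1.5Q so Q* = 20.2857 and P* = 144.4286.
With the tax, sellers need 33 more per unit: 185 - 2Q = 114 + 1.5Q + 33, so Q_t = 10.8571. Buyers pay P_b = 163.2857; sellers receive P_s = P_b - 33 = 130.2857.
Consumer surplus is the triangle under demand above P_b: (1/2)(10.8571)(185 - 163.2857) = 117.8776.

117.88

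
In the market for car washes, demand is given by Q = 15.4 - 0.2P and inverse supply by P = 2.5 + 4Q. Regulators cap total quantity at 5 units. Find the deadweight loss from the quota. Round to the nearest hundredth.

Rewriting demand in inverse form: P = 77 - 5Q.
Unrestricted equilibrium: Q* = (77 - 2.5)/(5 + 4) = 8.2778.
At Q = 5 the demand price is 77 - 5(5) = 52 and the supply price is 2.5 + 4(5) = 22.5.
DWL = (1/2)(gap between curves at 5) x (Q* - 5) = (1/2)(29.5)(3.2778) = 48.3472.

48.35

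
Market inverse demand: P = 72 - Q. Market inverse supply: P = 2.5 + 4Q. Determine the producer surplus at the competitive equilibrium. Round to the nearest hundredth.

Setting demand equal to supply, 69.5 = 5Q, so Q* = 13.9 and P* = 58.1.
Producer surplus is the triangle above supply below P*: (1/2)(13.9)(58.1 - 2.5) = (1/2)(13.9)(55.6) = 386.42.

386.42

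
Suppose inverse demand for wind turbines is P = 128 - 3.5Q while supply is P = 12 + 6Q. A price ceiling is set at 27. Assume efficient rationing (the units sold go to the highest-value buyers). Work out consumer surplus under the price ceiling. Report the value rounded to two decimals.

Without the control, 128 - 3.5Q = 12 + 6Q so Q* = 12.2105 and P* = 85.2632.
At P = 27, sellers supply (27 - 12)/6 = 2.5 while buyers want more, so the quantity traded is 2.5 at price 27.
The demand price at Q = 2.5 is 119.25. CS is the trapezoid between demand and 27 over [0, 2.5]: (1/2)[(128 - 27) + (119.25 - 27)](2.5) = 241.5625.

241.56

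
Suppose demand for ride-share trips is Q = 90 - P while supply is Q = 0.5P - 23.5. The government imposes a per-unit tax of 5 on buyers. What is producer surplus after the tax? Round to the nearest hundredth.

Rewriting demand in inverse form: P = 90 - Q.
Rewriting supply in inverse form: P = 47 + 2Q.
Without the tax, 90 - Q = 47 + 2Q so Q* = 14.3333 and P* = 75.6667.
With the tax, buyers' net willingness to pay falls by 5: (90 - 5) - Q = 47 + 2Q, so Q_t = 12.6667. Buyers pay P_b = 77.3333; sellers receive P_s = P_b - 5 = 72.3333.
PS = (1/2)(Q_t)(P_s - 47) = (1/2)(12.6667)(25.3333) = 160.4444.

160.44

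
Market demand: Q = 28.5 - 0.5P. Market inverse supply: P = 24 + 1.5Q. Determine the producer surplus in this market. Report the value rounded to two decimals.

66.67

Rewriting demand in inverse form: P = 57 - 2Q.
Set 57 - 2Q = 24 + 1.5Q, which gives 33 = 3.5Q, so Q* = 9.4286 and P* = 57 - 2(9.4286) = 38.1429.
PS is the area between P* and the supply curve from 0 to Q*: (1/2)(9.4286)(14.1429) = 66.6735.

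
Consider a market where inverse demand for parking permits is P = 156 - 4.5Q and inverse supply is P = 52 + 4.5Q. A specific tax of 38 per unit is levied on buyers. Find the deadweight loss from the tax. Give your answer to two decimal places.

Without the tax, 156 - 4.5Q = 52 + 4.5Q so Q* = 11.5556 and P* = 104.
With the tax, buyers' net willingness to pay falls by 38: (156 - 38) - 4.5Q = 52 + 4.5Q, so Q_t = 7.3333. Buyers pay P_b = 123; sellers receive P_s = P_b - 38 = 85.
Deadweight loss is the triangle between the curves from Q_t to Q*: (1/2)(11.5556 - 7.3333)(38) = 80.2222.

80.22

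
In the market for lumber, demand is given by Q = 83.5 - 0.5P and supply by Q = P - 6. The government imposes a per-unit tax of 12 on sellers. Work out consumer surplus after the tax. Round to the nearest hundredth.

Rewriting demand in inverse form: P = 167 - 2Q.
Rewriting supply in inverse form: P = 6 + Q.
Without the tax, 167 - 2Q = 6 + Q so Q* = 53.6667 and P* = 59.6667.
A tax on sellers shifts supply up by 12: 167 - 2Q = 6 + Q + 12, so Q_t = 49.6667. Buyers pay P_b = 67.6667; sellers receive P_s = P_b - 12 = 55.6667.
CS = (1/2)(Q_t)(167 - P_b) = (1/2)(49.6667)(99.3333) = 2466.7778.

2466.78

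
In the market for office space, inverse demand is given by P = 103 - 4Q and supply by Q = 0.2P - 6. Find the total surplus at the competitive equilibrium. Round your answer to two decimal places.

Rewriting supply in inverse form: P = 30 + 5Q.
Set 103 - 4Q = 30 + 5Q, which gives 73 = 9Q, so Q* = 8.1111 and P* = 103 - 4(8.1111) = 70.5556.
Total surplus is the full triangle between the curves from 0 to Q*: (1/2)(8.1111)(103 - 30) = 296.0556.

296.06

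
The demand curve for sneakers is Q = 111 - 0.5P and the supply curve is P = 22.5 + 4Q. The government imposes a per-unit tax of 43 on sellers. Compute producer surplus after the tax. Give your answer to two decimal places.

1360.68

Rewriting demand in inverse form: P = 222 - 2Q.
Pre-tax equilibrium: 222 - 2Q = 22.5 + 4Q gives Q* = 33.25, P* = 155.5.
A tax on sellers shifts supply up by 43: 222 - 2Q = 22.5 + 4Q + 43, so Q_t = 26.0833. Buyers pay P_b = 169.8333; sellers receive P_s = P_b - 43 = 126.8333.
PS = (1/2)(Q_t)(P_s - 22.5) = (1/2)(26.0833)(104.3333) = 1360.6806.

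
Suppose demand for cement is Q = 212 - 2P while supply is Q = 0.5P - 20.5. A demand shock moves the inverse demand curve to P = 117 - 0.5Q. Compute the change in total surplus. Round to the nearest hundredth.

310.20

Rewriting demand in inverse form: P = 106 - 0.5Q.
Rewriting supply in inverse form: P = 41 + 2Q.
Initial equilibrium: Q_0 = 26, P_0 = 93; CS_0 = (1/2)(26)(13) = 169, PS_0 = (1/2)(26)(52) = 676.
New equilibrium: 117 - 0.5Q = 41 + 2Q gives Q_1 = 30.4, P_1 = 101.8; CS_1 = 231.04, PS_1 = 924.16.
Change in total surplus = (231.04 + 924.16) - (169 + 676) = 310.2.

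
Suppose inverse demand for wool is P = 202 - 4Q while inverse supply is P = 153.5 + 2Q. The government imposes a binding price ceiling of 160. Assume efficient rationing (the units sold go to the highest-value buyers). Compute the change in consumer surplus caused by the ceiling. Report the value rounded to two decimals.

Free-market equilibrium: 202 - 4Q = 153.5 + 2Q gives Q* = 8.0833, P* = 169.6667.
At the ceiling price 160, quantity supplied is (160 - 153.5)/2 = 3.25; supply is the short side, so Q = 3.25 trades at P = 160.
CS goes from (1/2)(8.0833)(32.3333) = 130.6806 to 115.375 (computed as (202 - 160)(3.25) - (1/2)(4)(3.25)^2), a change of -15.3056.

-15.31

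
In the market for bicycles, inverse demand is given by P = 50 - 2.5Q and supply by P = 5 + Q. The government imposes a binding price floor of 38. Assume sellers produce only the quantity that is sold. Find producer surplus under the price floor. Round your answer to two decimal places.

Without the control, 50 - 2.5Q = 5 + Q so Q* = 12.8571 and P* = 17.8571.
At the floor price 38, quantity demanded is (50 - 38)/2.5 = 4.8; demand is the short side, so Q = 4.8 trades at P = 38.
The supply price at Q = 4.8 is 9.8. PS is the trapezoid between 38 and supply over [0, 4.8]: (1/2)[(38 - 5) + (38 - 9.8)](4.8) = 146.88.

146.88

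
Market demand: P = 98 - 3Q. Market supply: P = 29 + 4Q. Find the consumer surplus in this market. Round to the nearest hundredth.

Equilibrium: 98 - 3Q = 29 + 4Q, so Q* = 9.8571 and P* = 68.4286.
CS is the area between the demand curve and P* from 0 to Q*: (1/2)(9.8571)(29.5714) = 145.7449.

145.74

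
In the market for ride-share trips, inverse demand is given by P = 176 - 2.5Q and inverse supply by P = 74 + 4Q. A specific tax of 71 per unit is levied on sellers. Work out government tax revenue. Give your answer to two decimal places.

338.62

Pre-tax equilibrium: 176 - 2.5Q = 74 + 4Q gives Q* = 15.6923, P* = 136.7692.
A tax on sellers shifts supply up by 71: 176 - 2.5Q = 74 + 4Q + 71, so Q_t = 4.7692. Buyers pay P_b = 164.0769; sellers receive P_s = P_b - 71 = 93.0769.
Revenue is the tax times quantity traded: 71 x 4.7692 = 338.6154.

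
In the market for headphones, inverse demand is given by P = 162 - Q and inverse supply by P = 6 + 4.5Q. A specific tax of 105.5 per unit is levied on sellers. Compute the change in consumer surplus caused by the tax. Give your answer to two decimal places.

Without the tax, 162 - Q = 6 + 4.5Q so Q* = 28.3636 and P* = 133.6364.
A tax on sellers shifts supply up by 105.5: 162 - Q = 6 + 4.5Q + 105.5, so Q_t = 9.1818. Buyers pay P_b = 152.8182; sellers receive P_s = P_b - 105.5 = 47.3182.
CS falls from (1/2)(28.3636)(28.3636) = 402.2479 to (1/2)(9.1818)(9.1818) = 42.1529, a change of -360.095.

-360.10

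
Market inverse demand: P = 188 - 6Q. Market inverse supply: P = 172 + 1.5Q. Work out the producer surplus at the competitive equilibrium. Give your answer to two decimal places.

Set 188 - 6Q = 172 + 1.5Q, which gives 16 = 7.5Q, so Q* = 2.1333 and P* = 188 - 6(2.1333) = 175.2.
Producer surplus is the triangle above supply below P*: (1/2)(2.1333)(175.2 - 172) = (1/2)(2.1333)(3.2) = 3.4133.

3.41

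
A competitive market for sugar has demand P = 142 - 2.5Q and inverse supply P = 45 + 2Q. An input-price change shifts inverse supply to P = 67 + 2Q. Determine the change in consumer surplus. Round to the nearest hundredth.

-233.58

Initial equilibrium: Q_0 = 21.5556, P_0 = 88.1111; CS_0 = (1/2)(21.5556)(53.8889) = 580.8025, PS_0 = (1/2)(21.5556)(43.1111) = 464.642.
New equilibrium: 142 - 2.5Q = 67 + 2Q gives Q_1 = 16.6667, P_1 = 100.3333; CS_1 = 347.2222, PS_1 = 277.7778.
Change in consumer surplus = 347.2222 - 580.8025 = -233.5802.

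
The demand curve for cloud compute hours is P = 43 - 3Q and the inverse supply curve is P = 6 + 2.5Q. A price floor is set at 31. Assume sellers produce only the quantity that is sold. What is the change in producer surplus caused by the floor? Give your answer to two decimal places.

Without the control, 43 - 3Q = 6 + 2.5Q so Q* = 6.7273 and P* = 22.8182.
At the floor price 31, quantity demanded is (43 - 31)/3 = 4; demand is the short side, so Q = 4 trades at P = 31.
PS goes from (1/2)(6.7273)(16.8182) = 56.5702 to 80 (computed as (31 - 6)(4) - (1/2)(2.5)(4)^2), a change of 23.4298.

23.43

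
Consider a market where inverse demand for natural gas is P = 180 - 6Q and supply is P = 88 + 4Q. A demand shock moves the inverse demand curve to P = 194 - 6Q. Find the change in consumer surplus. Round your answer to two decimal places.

Initial equilibrium: Q_0 = 9.2, P_0 = 124.8; CS_0 = (1/2)(9.2)(55.2) = 253.92, PS_0 = (1/2)(9.2)(36.8) = 169.28.
New equilibrium: 194 - 6Q = 88 + 4Q gives Q_1 = 10.6, P_1 = 130.4; CS_1 = 337.08, PS_1 = 224.72.
Change in consumer surplus = 337.08 - 253.92 = 83.16.

83.16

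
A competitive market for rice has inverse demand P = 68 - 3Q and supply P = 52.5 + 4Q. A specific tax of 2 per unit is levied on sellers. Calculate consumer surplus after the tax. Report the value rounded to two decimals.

5.58

Pre-tax equilibrium: 68 - 3Q = 52.5 + 4Q gives Q* = 2.2143, P* = 61.3571.
A tax on sellers shifts supply up by 2: 68 - 3Q = 52.5 + 4Q + 2, so Q_t = 1.9286. Buyers pay P_b = 62.2143; sellers receive P_s = P_b - 2 = 60.2143.
Consumer surplus is the triangle under demand above P_b: (1/2)(1.9286)(68 - 62.2143) = 5.5791.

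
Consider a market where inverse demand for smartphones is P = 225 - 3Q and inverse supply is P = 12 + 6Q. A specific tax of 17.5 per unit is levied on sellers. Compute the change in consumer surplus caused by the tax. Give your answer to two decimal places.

Without the tax, 225 - 3Q = 12 + 6Q so Q* = 23.6667 and P* = 154.
A tax on sellers shifts supply up by 17.5: 225 - 3Q = 12 + 6Q + 17.5, so Q_t = 21.7222. Buyers pay P_b = 159.8333; sellers receive P_s = P_b - 17.5 = 142.3333.
Consumers lose the trapezoid between P* and P_b out to Q_t plus the triangle from Q_t to Q*: change in CS = 707.7824 - 840.1667 = -132.3843.

-132.38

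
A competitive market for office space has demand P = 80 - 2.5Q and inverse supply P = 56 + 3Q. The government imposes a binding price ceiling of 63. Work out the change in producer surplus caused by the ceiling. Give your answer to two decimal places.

-20.40

Free-market equilibrium: 80 - 2.5Q = 56 + 3Q gives Q* = 4.3636, P* = 69.0909.
At the ceiling price 63, quantity supplied is (63 - 56)/3 = 2.3333; supply is the short side, so Q = 2.3333 trades at P = 63.
PS goes from (1/2)(4.3636)(13.0909) = 28.562 to 8.1667 (computed as (63 - 56)(2.3333) - (1/2)(3)(2.3333)^2), a change of -20.3953.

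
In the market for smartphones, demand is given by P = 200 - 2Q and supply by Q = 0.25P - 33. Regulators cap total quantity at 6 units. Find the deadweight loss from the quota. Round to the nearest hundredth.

Rewriting supply in inverse form: P = 132 + 4Q.
Unrestricted equilibrium: Q* = (200 - 132)/(2 + 4) = 11.3333.
At Q = 6 the demand price is 200 - 2(6) = 188 and the supply price is 132 + 4(6) = 156.
DWL = (1/2)(gap between curves at 6) x (Q* - 6) = (1/2)(32)(5.3333) = 85.3333.

85.33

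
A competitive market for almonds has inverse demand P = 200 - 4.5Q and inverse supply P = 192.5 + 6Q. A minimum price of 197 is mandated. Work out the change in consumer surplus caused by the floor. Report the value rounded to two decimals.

-0.15

Without the control, 200 - 4.5Q = 192.5 + 6Q so Q* = 0.7143 and P* = 196.7857.
At the floor price 197, quantity demanded is (200 - 197)/4.5 = 0.6667; demand is the short side, so Q = 0.6667 trades at P = 197.
CS goes from (1/2)(0.7143)(3.2143) = 1.148 to 1 (computed as (200 - 197)(0.6667) - (1/2)(4.5)(0.6667)^2), a change of -0.148.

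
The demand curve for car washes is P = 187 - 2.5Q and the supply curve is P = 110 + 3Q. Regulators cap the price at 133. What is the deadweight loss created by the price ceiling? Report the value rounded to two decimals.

110.31

Free-market equilibrium: 187 - 2.5Q = 110 + 3Q gives Q* = 14, P* = 152.
At P = 133, sellers supply (133 - 110)/3 = 7.6667 while buyers want more, so the quantity traded is 7.6667 at price 133.
At Q = 7.6667 the demand price is 167.8333 and the supply price is 133. Deadweight loss is the triangle between the curves from 7.6667 to 14: (1/2)(167.8333 - 133)(14 - 7.6667) = 110.3056.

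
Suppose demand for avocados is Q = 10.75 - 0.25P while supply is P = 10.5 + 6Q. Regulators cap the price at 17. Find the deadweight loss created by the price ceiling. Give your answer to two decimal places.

Rewriting demand in inverse form: P = 43 - 4Q.
Without the control, 43 - 4Q = 10.5 + 6Q so Q* = 3.25 and P* = 30.
At the ceiling price 17, quantity supplied is (17 - 10.5)/6 = 1.0833; supply is the short side, so Q = 1.0833 trades at P = 17.
The lost-trades triangle has base Q* - 1.0833 = 2.1667 and height equal to the gap between the curves at Q = 1.0833, which is 38.6667 - 17 = 21.6667. DWL = (1/2)(2.1667)(21.6667) = 23.4722.

23.47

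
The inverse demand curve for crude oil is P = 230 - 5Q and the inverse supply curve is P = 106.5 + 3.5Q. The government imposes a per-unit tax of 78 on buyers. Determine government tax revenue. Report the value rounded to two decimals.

417.53

Without the tax, 230 - 5Q = 106.5 + 3.5Q so Q* = 14.5294 and P* = 157.3529.
With the tax, buyers' net willingness to pay falls by 78: (230 - 78) - 5Q = 106.5 + 3.5Q, so Q_t = 5.3529. Buyers pay P_b = 203.2353; sellers receive P_s = P_b - 78 = 125.2353.
Revenue is the tax times quantity traded: 78 x 5.3529 = 417.5294.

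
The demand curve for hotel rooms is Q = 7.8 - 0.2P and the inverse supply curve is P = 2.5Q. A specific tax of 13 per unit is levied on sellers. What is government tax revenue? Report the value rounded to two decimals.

45.07

Rewriting demand in inverse form: P = 39 - 5Q.
Pre-tax equilibrium: 39 - 5Q = 2.5Q gives Q* = 5.2, P* = 13.
A tax on sellers shifts supply up by 13: 39 - 5Q = 2.5Q + 13, so Q_t = 3.4667. Buyers pay P_b = 21.6667; sellers receive P_s = P_b - 13 = 8.6667.
Revenue is the tax times quantity traded: 13 x 3.4667 = 45.0667.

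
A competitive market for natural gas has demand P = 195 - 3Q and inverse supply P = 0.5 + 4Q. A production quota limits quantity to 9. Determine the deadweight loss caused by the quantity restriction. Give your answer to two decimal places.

Without the quota, 195 - 3Q = 0.5 + 4Q gives Q* = 27.7857.
At Q = 9 the demand price is 195 - 3(9) = 168 and the supply price is 0.5 + 4(9) = 36.5.
Deadweight loss is the triangle between the curves from 9 to 27.7857: (1/2)(168 - 36.5)(27.7857 - 9) = 1235.1607.

1235.16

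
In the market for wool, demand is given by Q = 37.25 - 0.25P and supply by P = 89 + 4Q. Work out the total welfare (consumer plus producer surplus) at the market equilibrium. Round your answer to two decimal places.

Rewriting demand in inverse form: P = 149 - 4Q.
Setting demand equal to supply, 60 = 8Q, so Q* = 7.5 and P* = 119.
CS = (1/2)(7.5)(30) = 112.5 and PS = (1/2)(7.5)(30) = 112.5, so total surplus = 225.

225.00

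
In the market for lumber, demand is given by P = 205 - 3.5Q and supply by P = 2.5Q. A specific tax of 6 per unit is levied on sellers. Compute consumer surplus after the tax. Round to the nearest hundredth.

Without the tax, 205 - 3.5Q = 2.5Q so Q* = 34.1667 and P* = 85.4167.
A tax on sellers shifts supply up by 6: 205 - 3.5Q = 2.5Q + 6, so Q_t = 33.1667. Buyers pay P_b = 88.9167; sellers receive P_s = P_b - 6 = 82.9167.
CS = (1/2)(Q_t)(205 - P_b) = (1/2)(33.1667)(116.0833) = 1925.0486.

1925.05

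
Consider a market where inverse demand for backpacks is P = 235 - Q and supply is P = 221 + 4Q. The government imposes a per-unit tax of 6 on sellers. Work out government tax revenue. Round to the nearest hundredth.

9.60

Without the tax, 235 - Q = 221 + 4Q so Q* = 2.8 and P* = 232.2.
With the tax, sellers need 6 more per unit: 235 - Q = 221 + 4Q + 6, so Q_t = 1.6. Buyers pay P_b = 233.4; sellers receive P_s = P_b - 6 = 227.4.
Tax revenue = t x Q_t = 6 x 1.6 = 9.6.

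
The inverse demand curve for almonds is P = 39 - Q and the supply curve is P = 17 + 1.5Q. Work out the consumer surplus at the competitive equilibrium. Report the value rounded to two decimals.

38.72

Equilibrium: 39 - Q = 17 + 1.5Q, so Q* = 8.8 and P* = 30.2.
The demand choke price is 39, so CS = (1/2)(Q*)(39 - P*) = (1/2)(8.8)(8.8) = 38.72.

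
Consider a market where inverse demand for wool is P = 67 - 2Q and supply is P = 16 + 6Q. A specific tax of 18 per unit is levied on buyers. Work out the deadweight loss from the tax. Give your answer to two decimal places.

Without the tax, 67 - 2Q = 16 + 6Q so Q* = 6.375 and P* = 54.25.
A tax on buyers shifts demand down by 18: (67 - 18) - 2Q = 16 + 6Q, so Q_t = 4.125. Buyers pay P_b = 58.75; sellers receive P_s = P_b - 18 = 40.75.
The welfare triangle lost has base Q* - Q_t = 2.25 and height t = 18, so DWL = (1/2)(2.25)(18) = 20.25.

20.25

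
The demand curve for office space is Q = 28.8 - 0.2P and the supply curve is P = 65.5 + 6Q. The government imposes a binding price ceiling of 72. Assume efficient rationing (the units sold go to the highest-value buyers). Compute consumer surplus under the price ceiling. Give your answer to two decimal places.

75.07

Rewriting demand in inverse form: P = 144 - 5Q.
Without the control, 144 - 5Q = 65.5 + 6Q so Q* = 7.1364 and P* = 108.3182.
At the ceiling price 72, quantity supplied is (72 - 65.5)/6 = 1.0833; supply is the short side, so Q = 1.0833 trades at P = 72.
The demand price at Q = 1.0833 is 138.5833. CS is the trapezoid between demand and 72 over [0, 1.0833]: (1/2)[(144 - 72) + (138.5833 - 72)](1.0833) = 75.066.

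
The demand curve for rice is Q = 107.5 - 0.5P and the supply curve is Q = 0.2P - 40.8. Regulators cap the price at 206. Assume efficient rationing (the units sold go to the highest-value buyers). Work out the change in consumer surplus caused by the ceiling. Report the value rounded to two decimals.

0.97

Rewriting demand in inverse form: P = 215 - 2Q.
Rewriting supply in inverse form: P = 204 + 5Q.
Without the control, 215 - 2Q = 204 + 5Q so Q* = 1.5714 and P* = 211.8571.
At the ceiling price 206, quantity supplied is (206 - 204)/5 = 0.4; supply is the short side, so Q = 0.4 trades at P = 206.
CS goes from (1/2)(1.5714)(3.1429) = 2.4694 to 3.44 (computed as (215 - 206)(0.4) - (1/2)(2)(0.4)^2), a change of 0.9706.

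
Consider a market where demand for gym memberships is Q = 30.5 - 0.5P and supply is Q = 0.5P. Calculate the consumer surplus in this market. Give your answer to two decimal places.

232.56

Rewriting demand in inverse form: P = 61 - 2Q.
Rewriting supply in inverse form: P = 2Q.
Equilibrium: 61 - 2Q = 2Q, so Q* = 15.25 and P* = 30.5.
The demand choke price is 61, so CS = (1/2)(Q*)(61 - P*) = (1/2)(15.25)(30.5) = 232.5625.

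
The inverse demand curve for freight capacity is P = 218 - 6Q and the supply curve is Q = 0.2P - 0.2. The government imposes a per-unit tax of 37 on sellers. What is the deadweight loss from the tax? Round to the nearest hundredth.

62.23

Rewriting supply in inverse form: P = 1 + 5Q.
Without the tax, 218 - 6Q = 1 + 5Q so Q* = 19.7273 and P* = 99.6364.
A tax on sellers shifts supply up by 37: 218 - 6Q = 1 + 5Q + 37, so Q_t = 16.3636. Buyers pay P_b = 119.8182; sellers receive P_s = P_b - 37 = 82.8182.
The welfare triangle lost has base Q* - Q_t = 3.3636 and height t = 37, so DWL = (1/2)(3.3636)(37) = 62.2273.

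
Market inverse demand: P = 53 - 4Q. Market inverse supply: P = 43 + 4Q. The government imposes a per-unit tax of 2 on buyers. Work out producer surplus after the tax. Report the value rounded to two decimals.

2.00

Without the tax, 53 - 4Q = 43 + 4Q so Q* = 1.25 and P* = 48.
A tax on buyers shifts demand down by 2: (53 - 2) - 4Q = 43 + 4Q, so Q_t = 1. Buyers pay P_b = 49; sellers receive P_s = P_b - 2 = 47.
Producer surplus is the triangle above supply below P_s: (1/2)(1)(47 - 43) = 2.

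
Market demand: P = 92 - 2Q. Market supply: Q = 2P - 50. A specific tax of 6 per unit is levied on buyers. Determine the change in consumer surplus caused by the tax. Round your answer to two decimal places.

Rewriting supply in inverse form: P = 25 + 0.5Q.
Pre-tax equilibrium: 92 - 2Q = 25 + 0.5Q gives Q* = 26.8, P* = 38.4.
With the tax, buyers' net willingness to pay falls by 6: (92 - 6) - 2Q = 25 + 0.5Q, so Q_t = 24.4. Buyers pay P_b = 43.2; sellers receive P_s = P_b - 6 = 37.2.
CS falls from (1/2)(26.8)(53.6) = 718.24 to (1/2)(24.4)(48.8) = 595.36, a change of -122.88.

-122.88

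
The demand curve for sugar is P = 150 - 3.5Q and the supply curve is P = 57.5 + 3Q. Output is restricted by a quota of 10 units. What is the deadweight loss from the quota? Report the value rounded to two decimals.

Without the quota, 150 - 3.5Q = 57.5 + 3Q gives Q* = 14.2308.
At Q = 10 the demand price is 150 - 3.5(10) = 115 and the supply price is 57.5 + 3(10) = 87.5.
DWL = (1/2)(gap between curves at 10) x (Q* - 10) = (1/2)(27.5)(4.2308) = 58.1731.

58.17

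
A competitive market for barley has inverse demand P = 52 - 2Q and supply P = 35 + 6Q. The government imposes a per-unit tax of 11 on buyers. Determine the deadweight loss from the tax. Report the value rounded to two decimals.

Without the tax, 52 - 2Q = 35 + 6Q so Q* = 2.125 and P* = 47.75.
A tax on buyers shifts demand down by 11: (52 - 11) - 2Q = 35 + 6Q, so Q_t = 0.75. Buyers pay P_b = 50.5; sellers receive P_s = P_b - 11 = 39.5.
The welfare triangle lost has base Q* - Q_t = 1.375 and height t = 11, so DWL = (1/2)(1.375)(11) = 7.5625.

7.56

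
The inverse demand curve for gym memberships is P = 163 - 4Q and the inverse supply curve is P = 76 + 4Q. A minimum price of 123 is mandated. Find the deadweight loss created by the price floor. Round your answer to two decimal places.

3.06

Free-market equilibrium: 163 - 4Q = 76 + 4Q gives Q* = 10.875, P* = 119.5.
At the floor price 123, quantity demanded is (163 - 123)/4 = 10; demand is the short side, so Q = 10 trades at P = 123.
At Q = 10 the demand price is 123 and the supply price is 116. Deadweight loss is the triangle between the curves from 10 to 10.875: (1/2)(123 - 116)(10.875 - 10) = 3.0625.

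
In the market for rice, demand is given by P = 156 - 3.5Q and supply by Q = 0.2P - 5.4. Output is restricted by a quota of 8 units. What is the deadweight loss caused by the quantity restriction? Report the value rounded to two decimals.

218.88

Rewriting supply in inverse form: P = 27 + 5Q.
Unrestricted equilibrium: Q* = (156 - 27)/(3.5 + 5) = 15.1765.
At Q = 8 the demand price is 156 - 3.5(8) = 128 and the supply price is 27 + 5(8) = 67.
DWL = (1/2)(gap between curves at 8) x (Q* - 8) = (1/2)(61)(7.1765) = 218.8824.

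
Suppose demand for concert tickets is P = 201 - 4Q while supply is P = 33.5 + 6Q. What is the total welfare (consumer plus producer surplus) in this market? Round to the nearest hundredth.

1402.81

Equilibrium: 201 - 4Q = 33.5 + 6Q, so Q* = 16.75 and P* = 134.
Total surplus is the full triangle between the curves from 0 to Q*: (1/2)(16.75)(201 - 33.5) = 1402.8125.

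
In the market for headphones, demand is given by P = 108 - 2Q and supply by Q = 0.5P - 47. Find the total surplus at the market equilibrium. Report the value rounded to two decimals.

Rewriting supply in inverse form: P = 94 + 2Q.
Set 108 - 2Q = 94 + 2Q, which gives 14 = 4Q, so Q* = 3.5 and P* = 108 - 2(3.5) = 101.
CS = (1/2)(3.5)(7) = 12.25 and PS = (1/2)(3.5)(7) = 12.25, so total surplus = 24.5.

24.50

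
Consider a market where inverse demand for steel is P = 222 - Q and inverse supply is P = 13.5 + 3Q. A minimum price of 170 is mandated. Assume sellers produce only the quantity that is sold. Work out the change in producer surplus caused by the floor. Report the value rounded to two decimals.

6.48

Free-market equilibrium: 222 - Q = 13.5 + 3Q gives Q* = 52.125, P* = 169.875.
At the floor price 170, quantity demanded is (222 - 170)/1 = 52; demand is the short side, so Q = 52 trades at P = 170.
PS goes from (1/2)(52.125)(156.375) = 4075.5234 to 4082 (computed as (170 - 13.5)(52) - (1/2)(3)(52)^2), a change of 6.4766.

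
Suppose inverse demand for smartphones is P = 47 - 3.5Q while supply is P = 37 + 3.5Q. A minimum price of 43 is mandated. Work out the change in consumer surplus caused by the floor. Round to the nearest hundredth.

Free-market equilibrium: 47 - 3.5Q = 37 + 3.5Q gives Q* = 1.4286, P* = 42.
At P = 43, buyers demand (47 - 43)/3.5 = 1.1429 while sellers would supply more, so the quantity traded is 1.1429 at price 43.
CS goes from (1/2)(1.4286)(5) = 3.5714 to 2.2857 (computed as (47 - 43)(1.1429) - (1/2)(3.5)(1.1429)^2), a change of -1.2857.

-1.29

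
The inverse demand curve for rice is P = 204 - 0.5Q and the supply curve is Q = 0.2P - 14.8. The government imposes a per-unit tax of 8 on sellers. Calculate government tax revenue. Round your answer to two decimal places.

Rewriting supply in inverse form: P = 74 + 5Q.
Without the tax, 204 - 0.5Q = 74 + 5Q so Q* = 23.6364 and P* = 192.1818.
A tax on sellers shifts supply up by 8: 204 - 0.5Q = 74 + 5Q + 8, so Q_t = 22.1818. Buyers pay P_b = 192.9091; sellers receive P_s = P_b - 8 = 184.9091.
Tax revenue = t x Q_t = 8 x 22.1818 = 177.4545.

177.45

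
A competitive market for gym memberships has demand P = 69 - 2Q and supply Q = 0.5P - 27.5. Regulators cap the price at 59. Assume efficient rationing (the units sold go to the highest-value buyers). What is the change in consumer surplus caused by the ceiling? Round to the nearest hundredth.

Rewriting supply in inverse form: P = 55 + 2Q.
Free-market equilibrium: 69 - 2Q = 55 + 2Q gives Q* = 3.5, P* = 62.
At P = 59, sellers supply (59 - 55)/2 = 2 while buyers want more, so the quantity traded is 2 at price 59.
CS goes from (1/2)(3.5)(7) = 12.25 to 16 (computed as (69 - 59)(2) - (1/2)(2)(2)^2), a change of 3.75.

3.75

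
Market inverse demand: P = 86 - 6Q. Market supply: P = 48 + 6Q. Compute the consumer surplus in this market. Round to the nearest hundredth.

30.08

Setting demand equal to supply, 38 = 12Q, so Q* = 3.1667 and P* = 67.
The demand choke price is 86, so CS = (1/2)(Q*)(86 - P*) = (1/2)(3.1667)(19) = 30.0833.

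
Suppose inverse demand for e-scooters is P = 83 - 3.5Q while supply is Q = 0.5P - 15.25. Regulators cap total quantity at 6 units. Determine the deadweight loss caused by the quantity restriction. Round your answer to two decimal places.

Rewriting supply in inverse form: P = 30.5 + 2Q.
Without the quota, 83 - 3.5Q = 30.5 + 2Q gives Q* = 9.5455.
At Q = 6 the demand price is 83 - 3.5(6) = 62 and the supply price is 30.5 + 2(6) = 42.5.
Deadweight loss is the triangle between the curves from 6 to 9.5455: (1/2)(62 - 42.5)(9.5455 - 6) = 34.5682.

34.57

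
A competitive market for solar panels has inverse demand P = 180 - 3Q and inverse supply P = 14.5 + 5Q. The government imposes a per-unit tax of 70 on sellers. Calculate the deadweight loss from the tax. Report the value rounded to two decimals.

306.25

Pre-tax equilibrium: 180 - 3Q = 14.5 + 5Q gives Q* = 20.6875, P* = 117.9375.
A tax on sellers shifts supply up by 70: 180 - 3Q = 14.5 + 5Q + 70, so Q_t = 11.9375. Buyers pay P_b = 144.1875; sellers receive P_s = P_b - 70 = 74.1875.
The welfare triangle lost has base Q* - Q_t = 8.75 and height t = 70, so DWL = (1/2)(8.75)(70) = 306.25.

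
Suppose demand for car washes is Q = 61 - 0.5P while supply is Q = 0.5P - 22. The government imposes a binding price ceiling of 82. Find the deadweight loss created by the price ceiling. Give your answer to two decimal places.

Rewriting demand in inverse form: P = 122 - 2Q.
Rewriting supply in inverse form: P = 44 + 2Q.
Free-market equilibrium: 122 - 2Q = 44 + 2Q gives Q* = 19.5, P* = 83.
At P = 82, sellers supply (82 - 44)/2 = 19 while buyers want more, so the quantity traded is 19 at price 82.
At Q = 19 the demand price is 84 and the supply price is 82. Deadweight loss is the triangle between the curves from 19 to 19.5: (1/2)(84 - 82)(19.5 - 19) = 0.5.

0.50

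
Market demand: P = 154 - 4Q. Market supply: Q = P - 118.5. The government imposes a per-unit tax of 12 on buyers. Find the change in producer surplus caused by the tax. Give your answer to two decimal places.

Rewriting supply in inverse form: P = 118.5 + Q.
Without the tax, 154 - 4Q = 118.5 + Q so Q* = 7.1 and P* = 125.6.
A tax on buyers shifts demand down by 12: (154 - 12) - 4Q = 118.5 + Q, so Q_t = 4.7. Buyers pay P_b = 135.2; sellers receive P_s = P_b - 12 = 123.2.
PS falls from (1/2)(7.1)(7.1) = 25.205 to (1/2)(4.7)(4.7) = 11.045, a change of -14.16.

-14.16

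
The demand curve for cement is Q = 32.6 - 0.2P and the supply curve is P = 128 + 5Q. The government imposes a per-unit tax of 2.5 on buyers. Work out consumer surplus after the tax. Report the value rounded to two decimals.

Rewriting demand in inverse form: P = 163 - 5Q.
Pre-tax equilibrium: 163 - 5Q = 128 + 5Q gives Q* = 3.5, P* = 145.5.
With the tax, buyers' net willingness to pay falls by 2.5: (163 - 2.5) - 5Q = 128 + 5Q, so Q_t = 3.25. Buyers pay P_b = 146.75; sellers receive P_s = P_b - 2.5 = 144.25.
Consumer surplus is the triangle under demand above P_b: (1/2)(3.25)(163 - 146.75) = 26.4062.

26.41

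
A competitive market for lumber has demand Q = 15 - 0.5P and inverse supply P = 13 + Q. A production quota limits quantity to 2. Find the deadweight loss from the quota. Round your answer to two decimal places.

Rewriting demand in inverse form: P = 30 - 2Q.
Without the quota, 30 - 2Q = 13 + Q gives Q* = 5.6667.
At Q = 2 the demand price is 30 - 2(2) = 26 and the supply price is 13 + (2) = 15.
DWL = (1/2)(gap between curves at 2) x (Q* - 2) = (1/2)(11)(3.6667) = 20.1667.

20.17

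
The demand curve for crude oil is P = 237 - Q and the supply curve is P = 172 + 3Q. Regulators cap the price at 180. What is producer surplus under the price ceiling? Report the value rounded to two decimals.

10.67

Free-market equilibrium: 237 - Q = 172 + 3Q gives Q* = 16.25, P* = 220.75.
At the ceiling price 180, quantity supplied is (180 - 172)/3 = 2.6667; supply is the short side, so Q = 2.6667 trades at P = 180.
PS is the triangle above supply below 180: (1/2)(2.6667)(180 - 172) = 10.6667.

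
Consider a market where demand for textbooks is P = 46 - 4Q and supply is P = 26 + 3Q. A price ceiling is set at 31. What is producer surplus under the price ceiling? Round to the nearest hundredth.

4.17

Free-market equilibrium: 46 - 4Q = 26 + 3Q gives Q* = 2.8571, P* = 34.5714.
At the ceiling price 31, quantity supplied is (31 - 26)/3 = 1.6667; supply is the short side, so Q = 1.6667 trades at P = 31.
PS is the triangle above supply below 31: (1/2)(1.6667)(31 - 26) = 4.1667.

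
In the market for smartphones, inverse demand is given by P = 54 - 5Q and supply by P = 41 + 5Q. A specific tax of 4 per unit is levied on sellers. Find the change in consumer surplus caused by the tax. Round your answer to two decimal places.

Pre-tax equilibrium: 54 - 5Q = 41 + 5Q gives Q* = 1.3, P* = 47.5.
A tax on sellers shifts supply up by 4: 54 - 5Q = 41 + 5Q + 4, so Q_t = 0.9. Buyers pay P_b = 49.5; sellers receive P_s = P_b - 4 = 45.5.
CS falls from (1/2)(1.3)(6.5) = 4.225 to (1/2)(0.9)(4.5) = 2.025, a change of -2.2.

-2.20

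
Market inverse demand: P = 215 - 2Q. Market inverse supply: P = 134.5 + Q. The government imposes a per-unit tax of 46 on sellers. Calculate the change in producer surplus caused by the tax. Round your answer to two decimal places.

-293.89

Without the tax, 215 - 2Q = 134.5 + Q so Q* = 26.8333 and P* = 161.3333.
With the tax, sellers need 46 more per unit: 215 - 2Q = 134.5 + Q + 46, so Q_t = 11.5. Buyers pay P_b = 192; sellers receive P_s = P_b - 46 = 146.
Producers lose the trapezoid between P_s and P* out to Q_t plus the triangle from Q_t to Q*: change in PS = 66.125 - 360.0139 = -293.8889.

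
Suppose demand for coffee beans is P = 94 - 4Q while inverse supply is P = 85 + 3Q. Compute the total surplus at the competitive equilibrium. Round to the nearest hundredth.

Set 94 - 4Q = 85 + 3Q, which gives 9 = 7Q, so Q* = 1.2857 and P* = 94 - 4(1.2857) = 88.8571.
Total surplus is the full triangle between the curves from 0 to Q*: (1/2)(1.2857)(94 - 85) = 5.7857.

5.79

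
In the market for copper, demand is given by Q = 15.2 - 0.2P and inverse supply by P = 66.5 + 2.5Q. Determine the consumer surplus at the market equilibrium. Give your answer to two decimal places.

4.01

Rewriting demand in inverse form: P = 76 - 5Q.
Set 76 - 5Q = 66.5 + 2.5Q, which gives 9.5 = 7.5Q, so Q* = 1.2667 and P* = 76 - 5(1.2667) = 69.6667.
The demand choke price is 76, so CS = (1/2)(Q*)(76 - P*) = (1/2)(1.2667)(6.3333) = 4.0111.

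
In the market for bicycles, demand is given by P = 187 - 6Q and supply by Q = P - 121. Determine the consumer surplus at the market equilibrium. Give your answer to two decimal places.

Rewriting supply in inverse form: P = 121 + Q.
Setting demand equal to supply, 66 = 7Q, so Q* = 9.4286 and P* = 130.4286.
The demand choke price is 187, so CS = (1/2)(Q*)(187 - P*) = (1/2)(9.4286)(56.5714) = 266.6939.

266.69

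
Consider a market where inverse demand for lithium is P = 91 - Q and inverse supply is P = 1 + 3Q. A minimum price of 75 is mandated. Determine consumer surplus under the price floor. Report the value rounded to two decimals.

128.00

Free-market equilibrium: 91 - Q = 1 + 3Q gives Q* = 22.5, P* = 68.5.
At the floor price 75, quantity demanded is (91 - 75)/1 = 16; demand is the short side, so Q = 16 trades at P = 75.
CS is the triangle under demand above 75: (1/2)(16)(91 - 75) = 128.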